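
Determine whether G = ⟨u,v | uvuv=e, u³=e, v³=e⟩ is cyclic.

Every cyclic group is abelian. But u·v = uv while v·u = u²v², so u·v ≠ v·u and G is not abelian. Hence G is not cyclic.

Answer: No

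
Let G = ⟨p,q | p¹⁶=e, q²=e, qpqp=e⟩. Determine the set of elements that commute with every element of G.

An element z ∈ Z(G) iff z commutes with every generator.
For example p⁸ is central: (p⁸)·p = p⁹ = p·(p⁸); (p⁸)·q = p⁸q = q·(p⁸).
Whereas p ∉ Z(G) since p·q = pq ≠ p¹⁵q = q·p.
Checking each of the 32 elements this way gives Z(G) = {e, p⁸}, of order 2.

Answer: {e, p⁸}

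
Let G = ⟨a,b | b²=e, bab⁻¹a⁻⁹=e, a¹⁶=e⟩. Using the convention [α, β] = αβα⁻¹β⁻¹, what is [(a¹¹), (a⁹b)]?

[(a¹¹), (a⁹b)] = (a¹¹)·(a⁹b)·(a¹¹)⁻¹·(a⁹b)⁻¹.
  (a¹¹) · (a⁹b) = a⁴b
  (a⁴b) · (a⁵) = ab
  (ab) · (a¹⁵b) = a⁸

Answer: a⁸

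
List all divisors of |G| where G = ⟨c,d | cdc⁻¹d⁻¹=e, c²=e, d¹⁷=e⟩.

|G| = 34 = 2 · 17. By Lagrange's theorem the order of any subgroup divides 34; the divisors of 34 are 1, 2, 17, 34.

Answer: 1, 2, 17, 34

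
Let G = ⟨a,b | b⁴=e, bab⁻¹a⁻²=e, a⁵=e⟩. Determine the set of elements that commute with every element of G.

An element z ∈ Z(G) iff z commutes with every generator.
For example e is central: e·a = a = a·e; e·b = b = b·e.
Whereas a ∉ Z(G) since a·b = ab ≠ a²b = b·a.
Checking each of the 20 elements this way gives Z(G) = {e}, of order 1.

Answer: {e}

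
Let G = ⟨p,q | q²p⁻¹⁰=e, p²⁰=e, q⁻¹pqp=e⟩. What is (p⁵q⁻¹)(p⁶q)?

Compute (p⁵q⁻¹) · (p⁶q) by multiplying left to right and reducing via the relations at each step:
  (p⁵q⁻¹) · p⁶ = p⁹q
  (p⁹q) · q = p¹⁹

Answer: p¹⁹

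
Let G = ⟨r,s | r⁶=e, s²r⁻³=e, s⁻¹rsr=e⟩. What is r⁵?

Compute successive powers of r, reducing at each step:
  r²: r · r = r²
  r³: (r²) · r = r³
  r⁴: (r³) · r = r⁴
  r⁵: (r⁴) · r = r⁵

Answer: r⁵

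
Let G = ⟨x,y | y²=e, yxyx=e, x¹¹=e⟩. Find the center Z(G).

An element z ∈ Z(G) iff z commutes with every generator.
For example e is central: e·x = x = x·e; e·y = y = y·e.
Whereas x ∉ Z(G) since x·y = xy ≠ x¹⁰y = y·x.
Checking each of the 22 elements this way gives Z(G) = {e}, of order 1.

Answer: {e}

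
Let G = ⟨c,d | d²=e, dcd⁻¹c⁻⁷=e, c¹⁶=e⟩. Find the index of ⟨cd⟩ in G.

First find ord(cd) by computing successive powers:
  (cd)¹ = cd, (cd)² = c⁸, (cd)³ = c⁹d, (cd)⁴ = e.
So |⟨cd⟩| = ord(cd) = 4. With |G| = 32, by Lagrange [G : ⟨cd⟩] = 32/4 = 8.

Answer: 8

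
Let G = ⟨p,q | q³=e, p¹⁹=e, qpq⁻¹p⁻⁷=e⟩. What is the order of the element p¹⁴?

Compute successive powers until reaching e:
  (p¹⁴)¹ = p¹⁴, (p¹⁴)² = p⁹, (p¹⁴)³ = p⁴, (p¹⁴)⁴ = p¹⁸, (p¹⁴)⁵ = p¹³, (p¹⁴)⁶ = p⁸, (p¹⁴)⁷ = p³, (p¹⁴)⁸ = p¹⁷, (p¹⁴)⁹ = p¹², (p¹⁴)¹⁰ = p⁷, (p¹⁴)¹¹ = p², (p¹⁴)¹² = p¹⁶, (p¹⁴)¹³ = p¹¹, (p¹⁴)¹⁴ = p⁶, (p¹⁴)¹⁵ = p, (p¹⁴)¹⁶ = p¹⁵, (p¹⁴)¹⁷ = p¹⁰, (p¹⁴)¹⁸ = p⁵, (p¹⁴)¹⁹ = e.
The smallest positive k with (p¹⁴)ᵏ = e is 19.

Answer: 19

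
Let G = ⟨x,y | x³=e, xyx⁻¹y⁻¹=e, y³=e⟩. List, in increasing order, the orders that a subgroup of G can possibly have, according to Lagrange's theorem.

|G| = 9 = 3². By Lagrange's theorem the order of any subgroup divides 9; the divisors of 9 are 1, 3, 9.

Answer: 1, 3, 9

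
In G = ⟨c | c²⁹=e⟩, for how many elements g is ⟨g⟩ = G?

G is cyclic of order 29. An element generates G iff its order is 29, and a cyclic group of order 29 has exactly φ(29) = 28 such elements.

Answer: 28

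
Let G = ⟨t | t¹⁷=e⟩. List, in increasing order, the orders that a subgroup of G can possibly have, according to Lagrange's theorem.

|G| = 17 = 17. By Lagrange's theorem the order of any subgroup divides 17; the divisors of 17 are 1, 17.

Answer: 1, 17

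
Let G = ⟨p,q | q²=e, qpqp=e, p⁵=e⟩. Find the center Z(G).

An element z ∈ Z(G) iff z commutes with every generator.
For example e is central: e·p = p = p·e; e·q = q = q·e.
Whereas p ∉ Z(G) since p·q = pq ≠ p⁴q = q·p.
Checking each of the 10 elements this way gives Z(G) = {e}, of order 1.

Answer: {e}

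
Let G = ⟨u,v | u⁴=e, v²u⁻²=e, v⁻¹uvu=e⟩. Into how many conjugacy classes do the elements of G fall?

The conjugacy classes (representative and size) are:
  [e] (size 1), [u³] (size 2), [u²] (size 1), [v⁻¹] (size 2), [uv⁻¹] (size 2).
Class equation: 1 + 2 + 1 + 2 + 2 = 8 = |G|. So G has 5 conjugacy classes.

Answer: 5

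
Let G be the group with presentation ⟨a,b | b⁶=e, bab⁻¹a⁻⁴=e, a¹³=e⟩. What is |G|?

Enumerate words in the generators, reducing via the relations: the distinct elements are
  {a, b, e, ab, a², a³, a⁴, a⁵, a⁶, a⁷, a⁸, a⁹, b², b³, b⁴, b⁵, ab², ab³, ab⁴, ab⁵, a²b, a³b, a¹², a¹¹, a¹⁰, a⁴b, a⁵b, a⁶b, a⁷b, a⁸b, a⁹b, a²b², a²b³, a²b⁴, a²b⁵, a³b², a³b³, a³b⁴, a³b⁵, a¹²b, a¹¹b, a¹⁰b, a⁴b², a⁴b³, a⁴b⁴, a⁴b⁵, a⁵b², a⁵b³, a⁵b⁴, a⁵b⁵, a⁶b², a⁶b³, a⁶b⁴, a⁶b⁵, a⁷b², a⁷b³, a⁷b⁴, a⁷b⁵, a⁸b², a⁸b³, a⁸b⁴, a⁸b⁵, a⁹b², a⁹b³, a⁹b⁴, a⁹b⁵, a¹²b², a¹²b³, a¹²b⁴, a¹²b⁵, a¹¹b², a¹¹b³, a¹¹b⁴, a¹¹b⁵, a¹⁰b², a¹⁰b³, a¹⁰b⁴, a¹⁰b⁵}.
No further products give new elements, so |G| = 78.

Answer: 78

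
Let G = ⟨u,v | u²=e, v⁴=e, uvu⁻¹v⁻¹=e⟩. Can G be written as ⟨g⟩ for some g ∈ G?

|G| = 8, but the maximum element order in G is 4 < 8. No single element generates all of G, so G is not cyclic.

Answer: No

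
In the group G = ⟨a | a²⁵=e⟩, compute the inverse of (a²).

The order of (a²) is 25 (smallest k with (a²)ᵏ = e), so (a²)⁻¹ = (a²)²⁴ = a²³.
Check: (a²) · (a²³) → (a²) · a²³ = e, giving e as required.

Answer: a²³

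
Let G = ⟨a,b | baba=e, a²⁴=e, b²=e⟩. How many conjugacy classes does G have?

The conjugacy classes (representative and size) are:
  [e] (size 1), [a²³] (size 2), [a²] (size 2), [a³] (size 2), [a²⁰] (size 2), [a¹⁹] (size 2), [a⁶] (size 2), [a⁷] (size 2), [a⁸] (size 2), [a⁹] (size 2), [a¹⁴] (size 2), [a¹¹] (size 2), [a¹²] (size 1), [a⁴b] (size 12), [a⁵b] (size 12).
Class equation: 1 + 2 + 2 + 2 + 2 + 2 + 2 + 2 + 2 + 2 + 2 + 2 + 1 + 12 + 12 = 48 = |G|. So G has 15 conjugacy classes.

Answer: 15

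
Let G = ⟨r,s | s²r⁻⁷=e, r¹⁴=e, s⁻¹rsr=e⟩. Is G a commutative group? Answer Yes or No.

r·s = rs but s·r = r⁶s⁻¹, so r·s ≠ s·r and G is not abelian.

Answer: No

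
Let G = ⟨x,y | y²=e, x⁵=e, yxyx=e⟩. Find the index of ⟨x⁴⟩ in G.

First find ord(x⁴) by computing successive powers:
  (x⁴)¹ = x⁴, (x⁴)² = x³, (x⁴)³ = x², (x⁴)⁴ = x, (x⁴)⁵ = e.
So |⟨x⁴⟩| = ord(x⁴) = 5. With |G| = 10, by Lagrange [G : ⟨x⁴⟩] = 10/5 = 2.

Answer: 2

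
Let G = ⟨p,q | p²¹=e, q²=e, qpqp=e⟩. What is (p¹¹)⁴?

Compute successive powers of (p¹¹), reducing at each step:
  (p¹¹)²: (p¹¹) · p¹¹ = p
  (p¹¹)³: p · p¹¹ = p¹²
  (p¹¹)⁴: (p¹²) · p¹¹ = p²

Answer: p²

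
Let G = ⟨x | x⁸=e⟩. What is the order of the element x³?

Compute successive powers until reaching e:
  (x³)¹ = x³, (x³)² = x⁶, (x³)³ = x, (x³)⁴ = x⁴, (x³)⁵ = x⁷, (x³)⁶ = x², (x³)⁷ = x⁵, (x³)⁸ = e.
The smallest positive k with (x³)ᵏ = e is 8.

Answer: 8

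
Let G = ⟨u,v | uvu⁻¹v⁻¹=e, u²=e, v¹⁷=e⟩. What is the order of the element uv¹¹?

Compute successive powers until reaching e:
  (uv¹¹)¹ = uv¹¹, (uv¹¹)² = v⁵, (uv¹¹)³ = uv¹⁶, (uv¹¹)⁴ = v¹⁰, (uv¹¹)⁵ = uv⁴, (uv¹¹)⁶ = v¹⁵, (uv¹¹)⁷ = uv⁹, (uv¹¹)⁸ = v³, (uv¹¹)⁹ = uv¹⁴, (uv¹¹)¹⁰ = v⁸, (uv¹¹)¹¹ = uv², (uv¹¹)¹² = v¹³, (uv¹¹)¹³ = uv⁷, (uv¹¹)¹⁴ = v, (uv¹¹)¹⁵ = uv¹², (uv¹¹)¹⁶ = v⁶, (uv¹¹)¹⁷ = u, (uv¹¹)¹⁸ = v¹¹, (uv¹¹)¹⁹ = uv⁵, (uv¹¹)²⁰ = v¹⁶, (uv¹¹)²¹ = uv¹⁰, (uv¹¹)²² = v⁴, (uv¹¹)²³ = uv¹⁵, (uv¹¹)²⁴ = v⁹, (uv¹¹)²⁵ = uv³, (uv¹¹)²⁶ = v¹⁴, (uv¹¹)²⁷ = uv⁸, (uv¹¹)²⁸ = v², (uv¹¹)²⁹ = uv¹³, (uv¹¹)³⁰ = v⁷, (uv¹¹)³¹ = uv, (uv¹¹)³² = v¹², (uv¹¹)³³ = uv⁶, (uv¹¹)³⁴ = e.
The smallest positive k with (uv¹¹)ᵏ = e is 34.

Answer: 34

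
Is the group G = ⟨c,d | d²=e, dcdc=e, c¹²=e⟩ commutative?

c·d = cd but d·c = c¹¹d, so c·d ≠ d·c and G is not abelian.

Answer: No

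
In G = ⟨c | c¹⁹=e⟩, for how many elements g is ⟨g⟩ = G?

G is cyclic of order 19. An element generates G iff its order is 19, and a cyclic group of order 19 has exactly φ(19) = 18 such elements.

Answer: 18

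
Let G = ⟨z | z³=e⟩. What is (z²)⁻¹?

The order of (z²) is 3 (smallest k with (z²)ᵏ = e), so (z²)⁻¹ = (z²)² = z.
Check: (z²) · z → (z²) · z = e, giving e as required.

Answer: z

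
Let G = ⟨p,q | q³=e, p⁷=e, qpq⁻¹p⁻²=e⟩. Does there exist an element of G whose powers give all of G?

Every cyclic group is abelian. But p·q = pq while q·p = p²q, so p·q ≠ q·p and G is not abelian. Hence G is not cyclic.

Answer: No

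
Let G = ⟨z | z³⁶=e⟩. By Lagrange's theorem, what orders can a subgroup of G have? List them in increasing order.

|G| = 36 = 2² · 3². By Lagrange's theorem the order of any subgroup divides 36; the divisors of 36 are 1, 2, 3, 4, 6, 9, 12, 18, 36.

Answer: 1, 2, 3, 4, 6, 9, 12, 18, 36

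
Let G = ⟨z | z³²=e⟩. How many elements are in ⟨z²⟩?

|⟨z²⟩| equals the order of z². Compute successive powers until reaching e:
  (z²)¹ = z², (z²)² = z⁴, (z²)³ = z⁶, (z²)⁴ = z⁸, (z²)⁵ = z¹⁰, (z²)⁶ = z¹², (z²)⁷ = z¹⁴, (z²)⁸ = z¹⁶, (z²)⁹ = z¹⁸, (z²)¹⁰ = z²⁰, (z²)¹¹ = z²², (z²)¹² = z²⁴, (z²)¹³ = z²⁶, (z²)¹⁴ = z²⁸, (z²)¹⁵ = z³⁰, (z²)¹⁶ = e.
The smallest positive k with (z²)ᵏ = e is 16, so |⟨z²⟩| = 16.

Answer: 16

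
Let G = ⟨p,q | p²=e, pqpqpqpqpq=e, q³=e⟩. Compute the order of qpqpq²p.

Compute successive powers until reaching e:
  (qpqpq²p)¹ = qpqpq²p, (qpqpq²p)² = pqpq²pq², (qpqpq²p)³ = e.
The smallest positive k with (qpqpq²p)ᵏ = e is 3.

Answer: 3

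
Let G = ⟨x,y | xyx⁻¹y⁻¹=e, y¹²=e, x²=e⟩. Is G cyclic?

|G| = 24, but the maximum element order in G is 12 < 24. No single element generates all of G, so G is not cyclic.

Answer: No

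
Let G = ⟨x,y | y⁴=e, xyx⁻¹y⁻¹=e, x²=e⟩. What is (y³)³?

Compute successive powers of (y³), reducing at each step:
  (y³)²: (y³) · y³ = y²
  (y³)³: (y²) · y³ = y

Answer: y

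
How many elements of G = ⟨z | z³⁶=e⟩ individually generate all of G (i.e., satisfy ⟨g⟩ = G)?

G is cyclic of order 36. An element generates G iff its order is 36, and a cyclic group of order 36 has exactly φ(36) = 12 such elements.

Answer: 12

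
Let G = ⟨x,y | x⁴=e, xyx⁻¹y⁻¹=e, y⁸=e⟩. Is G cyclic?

|G| = 32, but the maximum element order in G is 8 < 32. No single element generates all of G, so G is not cyclic.

Answer: No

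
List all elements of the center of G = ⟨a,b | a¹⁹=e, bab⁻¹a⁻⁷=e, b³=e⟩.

An element z ∈ Z(G) iff z commutes with every generator.
For example e is central: e·a = a = a·e; e·b = b = b·e.
Whereas a ∉ Z(G) since a·b = ab ≠ a⁷b = b·a.
Checking each of the 57 elements this way gives Z(G) = {e}, of order 1.

Answer: {e}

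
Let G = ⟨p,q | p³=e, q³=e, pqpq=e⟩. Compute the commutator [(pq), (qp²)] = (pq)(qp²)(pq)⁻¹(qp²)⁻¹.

[(pq), (qp²)] = (pq)·(qp²)·(pq)⁻¹·(qp²)⁻¹.
  (pq) · (qp²) = p²q
  (p²q) · (pq) = p
  p · (pq²) = p²q²

Answer: p²q²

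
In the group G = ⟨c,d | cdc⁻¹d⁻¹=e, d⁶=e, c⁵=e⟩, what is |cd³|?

Compute successive powers until reaching e:
  (cd³)¹ = cd³, (cd³)² = c², (cd³)³ = c³d³, (cd³)⁴ = c⁴, (cd³)⁵ = d³, (cd³)⁶ = c, (cd³)⁷ = c²d³, (cd³)⁸ = c³, (cd³)⁹ = c⁴d³, (cd³)¹⁰ = e.
The smallest positive k with (cd³)ᵏ = e is 10.

Answer: 10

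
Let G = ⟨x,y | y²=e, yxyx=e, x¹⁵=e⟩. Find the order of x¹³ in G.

Compute successive powers until reaching e:
  (x¹³)¹ = x¹³, (x¹³)² = x¹¹, (x¹³)³ = x⁹, (x¹³)⁴ = x⁷, (x¹³)⁵ = x⁵, (x¹³)⁶ = x³, (x¹³)⁷ = x, (x¹³)⁸ = x¹⁴, (x¹³)⁹ = x¹², (x¹³)¹⁰ = x¹⁰, (x¹³)¹¹ = x⁸, (x¹³)¹² = x⁶, (x¹³)¹³ = x⁴, (x¹³)¹⁴ = x², (x¹³)¹⁵ = e.
The smallest positive k with (x¹³)ᵏ = e is 15.

Answer: 15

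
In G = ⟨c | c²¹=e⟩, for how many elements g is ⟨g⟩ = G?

G is cyclic of order 21. An element generates G iff its order is 21, and a cyclic group of order 21 has exactly φ(21) = 12 such elements.

Answer: 12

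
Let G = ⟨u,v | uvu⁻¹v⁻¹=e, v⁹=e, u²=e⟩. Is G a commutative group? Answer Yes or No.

Each pair of generators commutes: u·v = uv = v·u. Since the generators pairwise commute, every element of G commutes with every other, so G is abelian.

Answer: Yes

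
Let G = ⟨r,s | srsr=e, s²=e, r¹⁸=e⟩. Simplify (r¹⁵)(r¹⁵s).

Compute (r¹⁵) · (r¹⁵s) by multiplying left to right and reducing via the relations at each step:
  (r¹⁵) · r¹⁵ = r¹²
  (r¹²) · s = r¹²s

Answer: r¹²s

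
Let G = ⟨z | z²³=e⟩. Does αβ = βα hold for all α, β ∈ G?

G has a single generator, so G is cyclic and hence abelian.

Answer: Yes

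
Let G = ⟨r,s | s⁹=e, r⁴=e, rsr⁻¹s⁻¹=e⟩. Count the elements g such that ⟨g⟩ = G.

G is cyclic of order 36. An element generates G iff its order is 36, and a cyclic group of order 36 has exactly φ(36) = 12 such elements.

Answer: 12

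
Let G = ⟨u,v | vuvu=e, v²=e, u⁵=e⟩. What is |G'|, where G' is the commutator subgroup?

G' = [G, G] is generated by all commutators. The generator-pair commutators are: [u, v] = u².
The subgroup they normally generate is {e, u, u², u³, u⁴}, of order 5.
Check: |G/G'| = 10/5 = 2 is the order of the abelianisation.

Answer: 5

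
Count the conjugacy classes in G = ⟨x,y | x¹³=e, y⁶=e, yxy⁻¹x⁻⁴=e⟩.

The conjugacy classes (representative and size) are:
  [e] (size 1), [x⁴] (size 6), [x¹¹] (size 6), [x⁷y] (size 13), [x⁸y²] (size 13), [x¹²y³] (size 13), [x⁵y⁴] (size 13), [x¹¹y⁵] (size 13).
Class equation: 1 + 6 + 6 + 13 + 13 + 13 + 13 + 13 = 78 = |G|. So G has 8 conjugacy classes.

Answer: 8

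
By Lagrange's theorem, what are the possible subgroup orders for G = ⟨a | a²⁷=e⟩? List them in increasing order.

|G| = 27 = 3³. By Lagrange's theorem the order of any subgroup divides 27; the divisors of 27 are 1, 3, 9, 27.

Answer: 1, 3, 9, 27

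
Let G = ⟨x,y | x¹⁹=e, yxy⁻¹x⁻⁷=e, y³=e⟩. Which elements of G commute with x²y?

⟨x²y⟩ ⊆ C_G(x²y) since powers of x²y commute with x²y; so |C_G(x²y)| ≥ |⟨x²y⟩| = 3.
By orbit–stabilizer, |C_G(x²y)| = |G| / |conj. class of x²y| = 57 / 19 = 3.
The 3 elements commuting with x²y are {e, x²y, x¹⁶y²}.

Answer: {e, x²y, x¹⁶y²}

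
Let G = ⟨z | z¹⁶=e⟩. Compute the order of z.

Compute successive powers until reaching e:
  z¹ = z, z² = z², z³ = z³, z⁴ = z⁴, z⁵ = z⁵, z⁶ = z⁶, z⁷ = z⁷, z⁸ = z⁸, z⁹ = z⁹, z¹⁰ = z¹⁰, z¹¹ = z¹¹, z¹² = z¹², z¹³ = z¹³, z¹⁴ = z¹⁴, z¹⁵ = z¹⁵, z¹⁶ = e.
The smallest positive k with zᵏ = e is 16.

Answer: 16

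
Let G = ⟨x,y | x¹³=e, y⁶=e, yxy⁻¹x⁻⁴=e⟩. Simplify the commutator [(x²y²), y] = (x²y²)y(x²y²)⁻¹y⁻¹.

[(x²y²), y] = (x²y²)·y·(x²y²)⁻¹·y⁻¹.
  (x²y²) · y = x²y³
  (x²y³) · (x⁸y⁴) = x⁷y
  (x⁷y) · (y⁵) = x⁷

Answer: x⁷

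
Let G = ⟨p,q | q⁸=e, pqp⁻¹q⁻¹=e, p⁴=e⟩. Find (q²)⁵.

Compute successive powers of (q²), reducing at each step:
  (q²)²: (q²) · q² = q⁴
  (q²)³: (q⁴) · q² = q⁶
  (q²)⁴: (q⁶) · q² = e
  (q²)⁵: e · q² = q²

Answer: q²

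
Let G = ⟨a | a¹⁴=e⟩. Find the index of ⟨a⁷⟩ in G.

First find ord(a⁷) by computing successive powers:
  (a⁷)¹ = a⁷, (a⁷)² = e.
So |⟨a⁷⟩| = ord(a⁷) = 2. With |G| = 14, by Lagrange [G : ⟨a⁷⟩] = 14/2 = 7.

Answer: 7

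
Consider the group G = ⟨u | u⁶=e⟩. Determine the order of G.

G is generated by a single element, so G is cyclic. The relator gives u⁶ = e and no smaller power is forced to be e, so the 6 powers {e, u, u², u³, u⁴, u⁵} are distinct. Hence |G| = 6.

Answer: 6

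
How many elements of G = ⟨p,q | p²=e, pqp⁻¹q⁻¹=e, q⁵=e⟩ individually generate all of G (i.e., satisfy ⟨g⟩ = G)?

G is cyclic of order 10. An element generates G iff its order is 10, and a cyclic group of order 10 has exactly φ(10) = 4 such elements.

Answer: 4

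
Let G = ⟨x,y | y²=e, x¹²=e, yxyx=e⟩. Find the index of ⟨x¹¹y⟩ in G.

First find ord(x¹¹y) by computing successive powers:
  (x¹¹y)¹ = x¹¹y, (x¹¹y)² = e.
So |⟨x¹¹y⟩| = ord(x¹¹y) = 2. With |G| = 24, by Lagrange [G : ⟨x¹¹y⟩] = 24/2 = 12.

Answer: 12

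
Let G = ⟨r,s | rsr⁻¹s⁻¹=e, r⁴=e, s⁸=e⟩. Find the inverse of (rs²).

The order of (rs²) is 4 (smallest k with (rs²)ᵏ = e), so (rs²)⁻¹ = (rs²)³ = r³s⁶.
Check: (rs²) · (r³s⁶) → (rs²) · r³ = s²;   (s²) · s⁶ = e, giving e as required.

Answer: r³s⁶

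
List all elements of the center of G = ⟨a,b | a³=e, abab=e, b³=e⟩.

An element z ∈ Z(G) iff z commutes with every generator.
For example e is central: e·a = a = a·e; e·b = b = b·e.
Whereas a ∉ Z(G) since a·b = ab ≠ a²b² = b·a.
Checking each of the 12 elements this way gives Z(G) = {e}, of order 1.

Answer: {e}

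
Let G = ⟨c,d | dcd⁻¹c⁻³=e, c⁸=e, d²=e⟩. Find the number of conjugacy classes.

The conjugacy classes (representative and size) are:
  [e] (size 1), [c³] (size 2), [c²] (size 2), [c⁴] (size 1), [c⁵] (size 2), [c⁴d] (size 4), [cd] (size 4).
Class equation: 1 + 2 + 2 + 1 + 2 + 4 + 4 = 16 = |G|. So G has 7 conjugacy classes.

Answer: 7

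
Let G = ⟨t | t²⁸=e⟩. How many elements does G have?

G is generated by a single element, so G is cyclic. The relator gives t²⁸ = e and no smaller power is forced to be e, so the 28 powers {e, t, t², t³, t⁴, t⁵, t⁶, t⁷, t⁸, t⁹, t²², t²³, t²¹, t²⁰, t²⁴, t²⁵, t²⁶, t²⁷, t¹², t¹³, t¹¹, t¹⁰, t¹⁴, t¹⁵, t¹⁶, t¹⁷, t¹⁸, t¹⁹} are distinct. Hence |G| = 28.

Answer: 28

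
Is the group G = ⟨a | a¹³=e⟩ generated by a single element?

|G| = 13. The element a has order 13 (its powers give 13 distinct elements), so ⟨a⟩ = G and G is cyclic.

Answer: Yes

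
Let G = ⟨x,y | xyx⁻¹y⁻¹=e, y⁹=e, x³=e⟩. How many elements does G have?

Enumerate words in the generators, reducing via the relations: the distinct elements are
  {e, x, y, xy, x², y², y³, y⁴, y⁵, y⁶, y⁷, y⁸, xy², xy³, xy⁴, xy⁵, xy⁶, xy⁷, xy⁸, x²y, x²y², x²y³, x²y⁴, x²y⁵, x²y⁶, x²y⁷, x²y⁸}.
No further products give new elements, so |G| = 27.

Answer: 27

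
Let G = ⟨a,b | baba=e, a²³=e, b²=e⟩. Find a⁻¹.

The order of a is 23 (smallest k with aᵏ = e), so a⁻¹ = a²² = a²².
Check: a · (a²²) → a · a²² = e, giving e as required.

Answer: a²²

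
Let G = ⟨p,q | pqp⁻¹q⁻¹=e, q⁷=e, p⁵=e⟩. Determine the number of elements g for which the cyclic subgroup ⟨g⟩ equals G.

G is cyclic of order 35. An element generates G iff its order is 35, and a cyclic group of order 35 has exactly φ(35) = 24 such elements.

Answer: 24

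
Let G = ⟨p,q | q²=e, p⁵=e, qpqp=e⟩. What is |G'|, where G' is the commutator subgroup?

G' = [G, G] is generated by all commutators. The generator-pair commutators are: [p, q] = p².
The subgroup they normally generate is {e, p, p², p³, p⁴}, of order 5.
Check: |G/G'| = 10/5 = 2 is the order of the abelianisation.

Answer: 5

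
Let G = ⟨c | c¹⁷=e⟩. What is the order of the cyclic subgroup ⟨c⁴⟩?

|⟨c⁴⟩| equals the order of c⁴. Compute successive powers until reaching e:
  (c⁴)¹ = c⁴, (c⁴)² = c⁸, (c⁴)³ = c¹², (c⁴)⁴ = c¹⁶, (c⁴)⁵ = c³, (c⁴)⁶ = c⁷, (c⁴)⁷ = c¹¹, (c⁴)⁸ = c¹⁵, (c⁴)⁹ = c², (c⁴)¹⁰ = c⁶, (c⁴)¹¹ = c¹⁰, (c⁴)¹² = c¹⁴, (c⁴)¹³ = c, (c⁴)¹⁴ = c⁵, (c⁴)¹⁵ = c⁹, (c⁴)¹⁶ = c¹³, (c⁴)¹⁷ = e.
The smallest positive k with (c⁴)ᵏ = e is 17, so |⟨c⁴⟩| = 17.

Answer: 17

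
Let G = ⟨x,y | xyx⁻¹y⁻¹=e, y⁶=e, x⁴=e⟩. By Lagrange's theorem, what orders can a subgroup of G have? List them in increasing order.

|G| = 24 = 2³ · 3. By Lagrange's theorem the order of any subgroup divides 24; the divisors of 24 are 1, 2, 3, 4, 6, 8, 12, 24.

Answer: 1, 2, 3, 4, 6, 8, 12, 24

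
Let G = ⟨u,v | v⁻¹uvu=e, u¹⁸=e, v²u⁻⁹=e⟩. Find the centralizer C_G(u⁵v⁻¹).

⟨u⁵v⁻¹⟩ ⊆ C_G(u⁵v⁻¹) since powers of u⁵v⁻¹ commute with u⁵v⁻¹; so |C_G(u⁵v⁻¹)| ≥ |⟨u⁵v⁻¹⟩| = 4.
By orbit–stabilizer, |C_G(u⁵v⁻¹)| = |G| / |conj. class of u⁵v⁻¹| = 36 / 9 = 4.
The 4 elements commuting with u⁵v⁻¹ are {e, u⁹, u⁵v, u⁵v⁻¹}.

Answer: {e, u⁹, u⁵v, u⁵v⁻¹}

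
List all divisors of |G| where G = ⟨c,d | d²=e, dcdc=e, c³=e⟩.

|G| = 6 = 2 · 3. By Lagrange's theorem the order of any subgroup divides 6; the divisors of 6 are 1, 2, 3, 6.

Answer: 1, 2, 3, 6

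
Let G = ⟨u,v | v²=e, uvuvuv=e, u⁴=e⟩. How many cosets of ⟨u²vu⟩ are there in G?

First find ord(u²vu) by computing successive powers:
  (u²vu)¹ = u²vu, (u²vu)² = u³vu², (u²vu)³ = e.
So |⟨u²vu⟩| = ord(u²vu) = 3. With |G| = 24, by Lagrange [G : ⟨u²vu⟩] = 24/3 = 8.

Answer: 8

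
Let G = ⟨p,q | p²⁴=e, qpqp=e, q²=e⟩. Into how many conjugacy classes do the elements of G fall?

The conjugacy classes (representative and size) are:
  [e] (size 1), [p²³] (size 2), [p²] (size 2), [p³] (size 2), [p²⁰] (size 2), [p¹⁹] (size 2), [p⁶] (size 2), [p⁷] (size 2), [p⁸] (size 2), [p⁹] (size 2), [p¹⁴] (size 2), [p¹¹] (size 2), [p¹²] (size 1), [p⁴q] (size 12), [p⁵q] (size 12).
Class equation: 1 + 2 + 2 + 2 + 2 + 2 + 2 + 2 + 2 + 2 + 2 + 2 + 1 + 12 + 12 = 48 = |G|. So G has 15 conjugacy classes.

Answer: 15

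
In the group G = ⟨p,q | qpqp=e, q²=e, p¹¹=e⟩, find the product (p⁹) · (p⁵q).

Compute (p⁹) · (p⁵q) by multiplying left to right and reducing via the relations at each step:
  (p⁹) · p⁵ = p³
  (p³) · q = p³q

Answer: p³q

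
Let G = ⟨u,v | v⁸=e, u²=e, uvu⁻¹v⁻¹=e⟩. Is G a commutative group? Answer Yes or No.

Each pair of generators commutes: u·v = uv = v·u. Since the generators pairwise commute, every element of G commutes with every other, so G is abelian.

Answer: Yes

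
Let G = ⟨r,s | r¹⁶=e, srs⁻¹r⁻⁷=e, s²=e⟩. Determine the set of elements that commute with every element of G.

An element z ∈ Z(G) iff z commutes with every generator.
For example r⁸ is central: (r⁸)·r = r⁹ = r·(r⁸); (r⁸)·s = r⁸s = s·(r⁸).
Whereas r ∉ Z(G) since r·s = rs ≠ r⁷s = s·r.
Checking each of the 32 elements this way gives Z(G) = {e, r⁸}, of order 2.

Answer: {e, r⁸}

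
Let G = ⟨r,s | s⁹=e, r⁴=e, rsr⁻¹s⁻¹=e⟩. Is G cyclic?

|G| = 36. The element rs has order 36 (its powers give 36 distinct elements), so ⟨rs⟩ = G and G is cyclic.

Answer: Yes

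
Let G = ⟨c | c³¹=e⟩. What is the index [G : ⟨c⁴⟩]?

First find ord(c⁴) by computing successive powers:
  (c⁴)¹ = c⁴, (c⁴)² = c⁸, (c⁴)³ = c¹², (c⁴)⁴ = c¹⁶, (c⁴)⁵ = c²⁰, (c⁴)⁶ = c²⁴, (c⁴)⁷ = c²⁸, (c⁴)⁸ = c, (c⁴)⁹ = c⁵, (c⁴)¹⁰ = c⁹, (c⁴)¹¹ = c¹³, (c⁴)¹² = c¹⁷, (c⁴)¹³ = c²¹, (c⁴)¹⁴ = c²⁵, (c⁴)¹⁵ = c²⁹, (c⁴)¹⁶ = c², (c⁴)¹⁷ = c⁶, (c⁴)¹⁸ = c¹⁰, (c⁴)¹⁹ = c¹⁴, (c⁴)²⁰ = c¹⁸, (c⁴)²¹ = c²², (c⁴)²² = c²⁶, (c⁴)²³ = c³⁰, (c⁴)²⁴ = c³, (c⁴)²⁵ = c⁷, (c⁴)²⁶ = c¹¹, (c⁴)²⁷ = c¹⁵, (c⁴)²⁸ = c¹⁹, (c⁴)²⁹ = c²³, (c⁴)³⁰ = c²⁷, (c⁴)³¹ = e.
So |⟨c⁴⟩| = ord(c⁴) = 31. With |G| = 31, by Lagrange [G : ⟨c⁴⟩] = 31/31 = 1.

Answer: 1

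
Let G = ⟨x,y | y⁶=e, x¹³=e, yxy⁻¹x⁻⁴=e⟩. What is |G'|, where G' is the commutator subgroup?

G' = [G, G] is generated by all commutators. The generator-pair commutators are: [x, y] = x¹⁰.
The subgroup they normally generate is {e, x, x², x³, x⁴, x⁵, x⁶, x⁷, x⁸, x⁹, x¹⁰, x¹¹, x¹²}, of order 13.
Check: |G/G'| = 78/13 = 6 is the order of the abelianisation.

Answer: 13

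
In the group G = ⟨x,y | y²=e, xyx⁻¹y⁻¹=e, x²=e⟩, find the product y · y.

Compute y · y by multiplying left to right and reducing via the relations at each step:
  y · y = e

Answer: e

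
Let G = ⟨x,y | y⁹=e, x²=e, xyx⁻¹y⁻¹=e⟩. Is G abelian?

Each pair of generators commutes: x·y = xy = y·x. Since the generators pairwise commute, every element of G commutes with every other, so G is abelian.

Answer: Yes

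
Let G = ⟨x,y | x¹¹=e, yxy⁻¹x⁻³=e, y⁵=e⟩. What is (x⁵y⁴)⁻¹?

The order of (x⁵y⁴) is 5 (smallest k with (x⁵y⁴)ᵏ = e), so (x⁵y⁴)⁻¹ = (x⁵y⁴)⁴ = x⁷y.
Check: (x⁵y⁴) · (x⁷y) → (x⁵y⁴) · x⁷ = y⁴;   (y⁴) · y = e, giving e as required.

Answer: x⁷y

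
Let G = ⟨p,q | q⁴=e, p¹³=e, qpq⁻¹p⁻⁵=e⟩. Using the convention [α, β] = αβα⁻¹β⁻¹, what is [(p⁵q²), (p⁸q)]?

[(p⁵q²), (p⁸q)] = (p⁵q²)·(p⁸q)·(p⁵q²)⁻¹·(p⁸q)⁻¹.
  (p⁵q²) · (p⁸q) = p¹⁰q³
  (p¹⁰q³) · (p⁵q²) = p¹¹q
  (p¹¹q) · (pq³) = p³

Answer: p³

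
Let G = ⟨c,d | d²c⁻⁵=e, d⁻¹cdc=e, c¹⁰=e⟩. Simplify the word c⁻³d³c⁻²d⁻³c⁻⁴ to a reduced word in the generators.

Multiply left to right, reducing at each step:
  (c⁷) · d³ = c²d
  (c²d) · c⁻² = c⁴d
  (c⁴d) · d⁻³ = c⁹
  (c⁹) · c⁻⁴ = c⁵

Answer: c⁵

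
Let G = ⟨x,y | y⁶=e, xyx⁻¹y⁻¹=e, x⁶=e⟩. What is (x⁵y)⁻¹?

The order of (x⁵y) is 6 (smallest k with (x⁵y)ᵏ = e), so (x⁵y)⁻¹ = (x⁵y)⁵ = xy⁵.
Check: (x⁵y) · (xy⁵) → (x⁵y) · x = y;   y · y⁵ = e, giving e as required.

Answer: xy⁵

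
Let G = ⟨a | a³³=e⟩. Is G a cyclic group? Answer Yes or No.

|G| = 33. The element a has order 33 (its powers give 33 distinct elements), so ⟨a⟩ = G and G is cyclic.

Answer: Yes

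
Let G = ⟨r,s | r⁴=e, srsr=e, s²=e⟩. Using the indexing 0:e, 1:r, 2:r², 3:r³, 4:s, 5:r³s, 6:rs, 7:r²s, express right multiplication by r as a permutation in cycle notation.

(0 1 2 3)(4 5 7 6)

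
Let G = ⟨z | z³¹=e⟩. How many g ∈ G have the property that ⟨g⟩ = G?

G is cyclic of order 31. An element generates G iff its order is 31, and a cyclic group of order 31 has exactly φ(31) = 30 such elements.

Answer: 30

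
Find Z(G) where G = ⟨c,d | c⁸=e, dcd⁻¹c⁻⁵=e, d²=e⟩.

An element z ∈ Z(G) iff z commutes with every generator.
For example c² is central: (c²)·c = c³ = c·(c²); (c²)·d = c²d = d·(c²).
Whereas c ∉ Z(G) since c·d = cd ≠ c⁵d = d·c.
Checking each of the 16 elements this way gives Z(G) = {e, c², c⁴, c⁶}, of order 4.

Answer: {e, c², c⁴, c⁶}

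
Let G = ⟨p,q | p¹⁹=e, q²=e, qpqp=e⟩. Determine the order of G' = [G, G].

G' = [G, G] is generated by all commutators. The generator-pair commutators are: [p, q] = p².
The subgroup they normally generate is {e, p, p², p³, p⁴, p⁵, p⁶, p⁷, p⁸, p⁹, p¹⁰, p¹¹, p¹², p¹³, p¹⁴, p¹⁵, p¹⁶, p¹⁷, p¹⁸}, of order 19.
Check: |G/G'| = 38/19 = 2 is the order of the abelianisation.

Answer: 19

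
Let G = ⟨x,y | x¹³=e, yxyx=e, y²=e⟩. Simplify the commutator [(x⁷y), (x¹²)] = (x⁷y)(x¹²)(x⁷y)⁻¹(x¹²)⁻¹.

[(x⁷y), (x¹²)] = (x⁷y)·(x¹²)·(x⁷y)⁻¹·(x¹²)⁻¹.
  (x⁷y) · (x¹²) = x⁸y
  (x⁸y) · (x⁷y) = x
  x · x = x²

Answer: x²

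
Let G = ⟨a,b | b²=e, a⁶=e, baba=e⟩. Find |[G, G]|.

G' = [G, G] is generated by all commutators. The generator-pair commutators are: [a, b] = a².
The subgroup they normally generate is {e, a², a⁴}, of order 3.
Check: |G/G'| = 12/3 = 4 is the order of the abelianisation.

Answer: 3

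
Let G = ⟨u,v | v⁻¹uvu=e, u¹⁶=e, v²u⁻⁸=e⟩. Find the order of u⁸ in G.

Compute successive powers until reaching e:
  (u⁸)¹ = u⁸, (u⁸)² = e.
The smallest positive k with (u⁸)ᵏ = e is 2.

Answer: 2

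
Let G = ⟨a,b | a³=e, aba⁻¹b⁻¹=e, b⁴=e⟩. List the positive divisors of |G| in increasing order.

|G| = 12 = 2² · 3. By Lagrange's theorem the order of any subgroup divides 12; the divisors of 12 are 1, 2, 3, 4, 6, 12.

Answer: 1, 2, 3, 4, 6, 12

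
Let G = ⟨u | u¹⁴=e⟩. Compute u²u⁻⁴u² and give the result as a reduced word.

Multiply left to right, reducing at each step:
  (u²) · u⁻⁴ = u¹²
  (u¹²) · u² = e

Answer: e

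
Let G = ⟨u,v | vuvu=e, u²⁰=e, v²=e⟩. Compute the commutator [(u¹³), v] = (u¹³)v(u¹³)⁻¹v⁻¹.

[(u¹³), v] = (u¹³)·v·(u¹³)⁻¹·v⁻¹.
  (u¹³) · v = u¹³v
  (u¹³v) · (u⁷) = u⁶v
  (u⁶v) · v = u⁶

Answer: u⁶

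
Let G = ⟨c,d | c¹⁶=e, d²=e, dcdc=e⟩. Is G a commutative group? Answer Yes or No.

c·d = cd but d·c = c¹⁵d, so c·d ≠ d·c and G is not abelian.

Answer: No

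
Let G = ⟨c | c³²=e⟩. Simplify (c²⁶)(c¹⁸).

Compute (c²⁶) · (c¹⁸) by multiplying left to right and reducing via the relations at each step:
  (c²⁶) · c¹⁸ = c¹²

Answer: c¹²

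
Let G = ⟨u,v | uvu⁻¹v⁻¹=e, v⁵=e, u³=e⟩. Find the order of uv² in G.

Compute successive powers until reaching e:
  (uv²)¹ = uv², (uv²)² = u²v⁴, (uv²)³ = v, (uv²)⁴ = uv³, (uv²)⁵ = u², (uv²)⁶ = v², (uv²)⁷ = uv⁴, (uv²)⁸ = u²v, (uv²)⁹ = v³, (uv²)¹⁰ = u, (uv²)¹¹ = u²v², (uv²)¹² = v⁴, (uv²)¹³ = uv, (uv²)¹⁴ = u²v³, (uv²)¹⁵ = e.
The smallest positive k with (uv²)ᵏ = e is 15.

Answer: 15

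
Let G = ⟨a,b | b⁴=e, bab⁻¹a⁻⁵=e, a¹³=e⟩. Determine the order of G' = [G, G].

G' = [G, G] is generated by all commutators. The generator-pair commutators are: [a, b] = a⁹.
The subgroup they normally generate is {e, a, a², a³, a⁴, a⁵, a⁶, a⁷, a⁸, a⁹, a¹⁰, a¹¹, a¹²}, of order 13.
Check: |G/G'| = 52/13 = 4 is the order of the abelianisation.

Answer: 13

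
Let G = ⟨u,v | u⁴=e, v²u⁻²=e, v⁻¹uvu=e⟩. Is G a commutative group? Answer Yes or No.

u·v = uv but v·u = uv⁻¹, so u·v ≠ v·u and G is not abelian.

Answer: No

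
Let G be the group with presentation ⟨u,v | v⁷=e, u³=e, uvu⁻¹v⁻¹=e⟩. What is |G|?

Enumerate words in the generators, reducing via the relations: the distinct elements are
  {e, u, v, uv, u², v², v³, v⁴, v⁵, v⁶, uv², uv³, uv⁴, uv⁵, uv⁶, u²v, u²v², u²v³, u²v⁴, u²v⁵, u²v⁶}.
No further products give new elements, so |G| = 21.

Answer: 21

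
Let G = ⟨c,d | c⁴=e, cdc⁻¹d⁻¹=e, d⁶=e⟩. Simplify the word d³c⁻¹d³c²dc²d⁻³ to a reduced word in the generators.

Multiply left to right, reducing at each step:
  (d³) · c⁻¹ = c³d³
  (c³d³) · d³ = c³
  (c³) · c² = c
  c · d = cd
  (cd) · c² = c³d
  (c³d) · d⁻³ = c³d⁴

Answer: c³d⁴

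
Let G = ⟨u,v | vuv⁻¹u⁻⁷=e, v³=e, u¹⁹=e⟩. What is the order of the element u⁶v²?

Compute successive powers until reaching e:
  (u⁶v²)¹ = u⁶v², (u⁶v²)² = u¹⁵v, (u⁶v²)³ = e.
The smallest positive k with (u⁶v²)ᵏ = e is 3.

Answer: 3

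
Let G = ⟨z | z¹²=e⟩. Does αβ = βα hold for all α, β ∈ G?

G has a single generator, so G is cyclic and hence abelian.

Answer: Yes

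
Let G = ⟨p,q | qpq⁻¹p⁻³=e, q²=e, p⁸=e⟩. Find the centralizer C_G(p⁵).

⟨p⁵⟩ ⊆ C_G(p⁵) since powers of p⁵ commute with p⁵; so |C_G(p⁵)| ≥ |⟨p⁵⟩| = 8.
By orbit–stabilizer, |C_G(p⁵)| = |G| / |conj. class of p⁵| = 16 / 2 = 8.
The 8 elements commuting with p⁵ are {e, p, p², p³, p⁴, p⁵, p⁶, p⁷}.

Answer: {e, p, p², p³, p⁴, p⁵, p⁶, p⁷}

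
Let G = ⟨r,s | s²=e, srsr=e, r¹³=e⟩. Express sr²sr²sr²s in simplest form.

Multiply left to right, reducing at each step:
  s · r² = r¹¹s
  (r¹¹s) · s = r¹¹
  (r¹¹) · r² = e
  e · s = s
  s · r² = r¹¹s
  (r¹¹s) · s = r¹¹

Answer: r¹¹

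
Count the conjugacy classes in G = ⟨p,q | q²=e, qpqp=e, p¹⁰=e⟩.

The conjugacy classes (representative and size) are:
  [e] (size 1), [p] (size 2), [p²] (size 2), [p³] (size 2), [p⁴] (size 2), [p⁵] (size 1), [p²q] (size 5), [p³q] (size 5).
Class equation: 1 + 2 + 2 + 2 + 2 + 1 + 5 + 5 = 20 = |G|. So G has 8 conjugacy classes.

Answer: 8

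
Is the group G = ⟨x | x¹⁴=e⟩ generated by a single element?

|G| = 14. The element x has order 14 (its powers give 14 distinct elements), so ⟨x⟩ = G and G is cyclic.

Answer: Yes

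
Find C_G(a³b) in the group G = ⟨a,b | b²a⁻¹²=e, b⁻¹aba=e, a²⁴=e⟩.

⟨a³b⟩ ⊆ C_G(a³b) since powers of a³b commute with a³b; so |C_G(a³b)| ≥ |⟨a³b⟩| = 4.
By orbit–stabilizer, |C_G(a³b)| = |G| / |conj. class of a³b| = 48 / 12 = 4.
The 4 elements commuting with a³b are {e, a¹², a³b, a³b⁻¹}.

Answer: {e, a¹², a³b, a³b⁻¹}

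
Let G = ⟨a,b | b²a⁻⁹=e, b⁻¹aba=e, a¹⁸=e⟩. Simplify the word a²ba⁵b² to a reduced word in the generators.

Multiply left to right, reducing at each step:
  (a²) · b = a²b
  (a²b) · a⁵ = a⁶b⁻¹
  (a⁶b⁻¹) · b² = a⁶b

Answer: a⁶b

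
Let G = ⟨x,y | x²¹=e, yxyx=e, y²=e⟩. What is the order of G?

Enumerate words in the generators, reducing via the relations: the distinct elements are
  {e, x, y, xy, x², x³, x⁴, x⁵, x⁶, x⁷, x⁸, x⁹, x²y, x²⁰, x³y, x¹², x¹³, x¹¹, x¹⁰, x¹⁴, x¹⁵, x¹⁶, x¹⁷, x¹⁸, x¹⁹, x⁴y, x⁵y, x⁶y, x⁷y, x⁸y, x⁹y, x²⁰y, x¹²y, x¹³y, x¹¹y, x¹⁰y, x¹⁴y, x¹⁵y, x¹⁶y, x¹⁷y, x¹⁸y, x¹⁹y}.
No further products give new elements, so |G| = 42.

Answer: 42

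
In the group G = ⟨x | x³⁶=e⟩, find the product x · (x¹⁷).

Compute x · (x¹⁷) by multiplying left to right and reducing via the relations at each step:
  x · x¹⁷ = x¹⁸

Answer: x¹⁸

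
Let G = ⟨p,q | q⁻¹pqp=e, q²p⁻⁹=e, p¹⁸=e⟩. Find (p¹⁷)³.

Compute successive powers of (p¹⁷), reducing at each step:
  (p¹⁷)²: (p¹⁷) · p¹⁷ = p¹⁶
  (p¹⁷)³: (p¹⁶) · p¹⁷ = p¹⁵

Answer: p¹⁵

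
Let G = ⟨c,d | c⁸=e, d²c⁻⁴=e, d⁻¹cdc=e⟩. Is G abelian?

c·d = cd but d·c = c³d⁻¹, so c·d ≠ d·c and G is not abelian.

Answer: No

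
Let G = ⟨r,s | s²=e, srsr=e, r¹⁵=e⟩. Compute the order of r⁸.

Compute successive powers until reaching e:
  (r⁸)¹ = r⁸, (r⁸)² = r, (r⁸)³ = r⁹, (r⁸)⁴ = r², (r⁸)⁵ = r¹⁰, (r⁸)⁶ = r³, (r⁸)⁷ = r¹¹, (r⁸)⁸ = r⁴, (r⁸)⁹ = r¹², (r⁸)¹⁰ = r⁵, (r⁸)¹¹ = r¹³, (r⁸)¹² = r⁶, (r⁸)¹³ = r¹⁴, (r⁸)¹⁴ = r⁷, (r⁸)¹⁵ = e.
The smallest positive k with (r⁸)ᵏ = e is 15.

Answer: 15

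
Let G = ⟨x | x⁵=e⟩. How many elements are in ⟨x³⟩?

|⟨x³⟩| equals the order of x³. Compute successive powers until reaching e:
  (x³)¹ = x³, (x³)² = x, (x³)³ = x⁴, (x³)⁴ = x², (x³)⁵ = e.
The smallest positive k with (x³)ᵏ = e is 5, so |⟨x³⟩| = 5.

Answer: 5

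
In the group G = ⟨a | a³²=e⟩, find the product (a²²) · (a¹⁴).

Compute (a²²) · (a¹⁴) by multiplying left to right and reducing via the relations at each step:
  (a²²) · a¹⁴ = a⁴

Answer: a⁴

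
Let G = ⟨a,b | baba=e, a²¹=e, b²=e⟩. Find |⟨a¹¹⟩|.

|⟨a¹¹⟩| equals the order of a¹¹. Compute successive powers until reaching e:
  (a¹¹)¹ = a¹¹, (a¹¹)² = a, (a¹¹)³ = a¹², (a¹¹)⁴ = a², (a¹¹)⁵ = a¹³, (a¹¹)⁶ = a³, (a¹¹)⁷ = a¹⁴, (a¹¹)⁸ = a⁴, (a¹¹)⁹ = a¹⁵, (a¹¹)¹⁰ = a⁵, (a¹¹)¹¹ = a¹⁶, (a¹¹)¹² = a⁶, (a¹¹)¹³ = a¹⁷, (a¹¹)¹⁴ = a⁷, (a¹¹)¹⁵ = a¹⁸, (a¹¹)¹⁶ = a⁸, (a¹¹)¹⁷ = a¹⁹, (a¹¹)¹⁸ = a⁹, (a¹¹)¹⁹ = a²⁰, (a¹¹)²⁰ = a¹⁰, (a¹¹)²¹ = e.
The smallest positive k with (a¹¹)ᵏ = e is 21, so |⟨a¹¹⟩| = 21.

Answer: 21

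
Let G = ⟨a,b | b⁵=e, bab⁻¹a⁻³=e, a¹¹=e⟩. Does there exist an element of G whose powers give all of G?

Every cyclic group is abelian. But a·b = ab while b·a = a³b, so a·b ≠ b·a and G is not abelian. Hence G is not cyclic.

Answer: No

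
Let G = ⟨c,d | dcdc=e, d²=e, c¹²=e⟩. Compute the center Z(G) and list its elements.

An element z ∈ Z(G) iff z commutes with every generator.
For example c⁶ is central: (c⁶)·c = c⁷ = c·(c⁶); (c⁶)·d = c⁶d = d·(c⁶).
Whereas c ∉ Z(G) since c·d = cd ≠ c¹¹d = d·c.
Checking each of the 24 elements this way gives Z(G) = {e, c⁶}, of order 2.

Answer: {e, c⁶}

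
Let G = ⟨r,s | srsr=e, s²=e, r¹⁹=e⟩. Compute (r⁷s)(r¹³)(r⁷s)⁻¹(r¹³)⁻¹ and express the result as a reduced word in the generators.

[(r⁷s), (r¹³)] = (r⁷s)·(r¹³)·(r⁷s)⁻¹·(r¹³)⁻¹.
  (r⁷s) · (r¹³) = r¹³s
  (r¹³s) · (r⁷s) = r⁶
  (r⁶) · (r⁶) = r¹²

Answer: r¹²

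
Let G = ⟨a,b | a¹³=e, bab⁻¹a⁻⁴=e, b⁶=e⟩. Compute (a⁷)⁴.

Compute successive powers of (a⁷), reducing at each step:
  (a⁷)²: (a⁷) · a⁷ = a
  (a⁷)³: a · a⁷ = a⁸
  (a⁷)⁴: (a⁸) · a⁷ = a²

Answer: a²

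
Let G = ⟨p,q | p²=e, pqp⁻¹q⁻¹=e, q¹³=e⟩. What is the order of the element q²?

Compute successive powers until reaching e:
  (q²)¹ = q², (q²)² = q⁴, (q²)³ = q⁶, (q²)⁴ = q⁸, (q²)⁵ = q¹⁰, (q²)⁶ = q¹², (q²)⁷ = q, (q²)⁸ = q³, (q²)⁹ = q⁵, (q²)¹⁰ = q⁷, (q²)¹¹ = q⁹, (q²)¹² = q¹¹, (q²)¹³ = e.
The smallest positive k with (q²)ᵏ = e is 13.

Answer: 13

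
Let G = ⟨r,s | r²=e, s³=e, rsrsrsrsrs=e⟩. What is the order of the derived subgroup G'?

G' = [G, G] is generated by all commutators. The generator-pair commutators are: [r, s] = rsrs².
The subgroup they normally generate is {e, r, s, s², rs, rsr, rsrs, rsrsr, s²rs²r, s²rs², s²r, rs², sr, srs, srsr, rs²rs²r, rs²rs², rs²r, s²rs, s²rsr, s²rsrs, srs²rs², srs²r, srs², rsrs², rs²rs, rs²rsr, rs²rsrs, rsrs²rs², rsrs²r, s²rs²rs, rsrs²rs, rsrs²rsr, rsrs²rsrs, s²rs²rsrs², s²rs²rsr, s²rs²rsrs, s²rsrs²rs², s²rsrs²r, s²rsrs², srsrs², srs²rs, srs²rsr, srs²rsrs, srsrs²rs², srsrs²r, srsrs²rs, rs²rsrs²rs², rs²rsrs²r, rs²rsrs², s²rsrs²rs, s²rsrs²rsr, srs²rsrs²r, srs²rsrs², rs²rsrs²rs, rs²rsrs²rsr, rsrs²rsrs²r, rsrs²rsrs², rsrs²rsrs²rs, srs²rsrs²rs}, of order 60.
Check: |G/G'| = 60/60 = 1 is the order of the abelianisation.

Answer: 60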